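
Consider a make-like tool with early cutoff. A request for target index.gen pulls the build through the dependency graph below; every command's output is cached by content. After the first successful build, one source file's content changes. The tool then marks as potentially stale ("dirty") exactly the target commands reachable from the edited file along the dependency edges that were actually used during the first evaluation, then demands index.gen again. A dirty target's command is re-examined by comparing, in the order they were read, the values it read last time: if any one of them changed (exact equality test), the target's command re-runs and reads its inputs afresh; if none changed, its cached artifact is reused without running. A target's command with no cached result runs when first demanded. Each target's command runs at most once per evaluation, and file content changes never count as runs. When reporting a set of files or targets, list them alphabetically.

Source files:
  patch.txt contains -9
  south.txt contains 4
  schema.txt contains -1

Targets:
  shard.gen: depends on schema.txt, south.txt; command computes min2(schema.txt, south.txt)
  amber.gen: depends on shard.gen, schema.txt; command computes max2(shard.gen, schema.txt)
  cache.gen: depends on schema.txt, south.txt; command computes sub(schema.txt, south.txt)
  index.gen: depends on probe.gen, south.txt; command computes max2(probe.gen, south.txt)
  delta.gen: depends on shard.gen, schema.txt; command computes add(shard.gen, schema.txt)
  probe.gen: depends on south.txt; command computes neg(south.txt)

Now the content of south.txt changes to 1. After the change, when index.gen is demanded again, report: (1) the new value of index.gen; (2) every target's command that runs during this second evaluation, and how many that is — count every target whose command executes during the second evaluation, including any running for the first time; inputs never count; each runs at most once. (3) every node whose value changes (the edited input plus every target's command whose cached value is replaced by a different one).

Demanding index.gen again yields 1.
2 target commands run: index.gen, probe.gen.
The nodes whose values change: index.gen, probe.gen, south.txt.

First demand of the output computes:
  probe.gen = neg(4) = -4
  index.gen = max2(-4, 4) = 4

After the edit, cleaning proceeds:
  probe.gen: a read changed (south.txt 4->1) — executes, giving -1.
  index.gen: a read changed (probe.gen -4->-1; south.txt 4->1) — executes, giving 1.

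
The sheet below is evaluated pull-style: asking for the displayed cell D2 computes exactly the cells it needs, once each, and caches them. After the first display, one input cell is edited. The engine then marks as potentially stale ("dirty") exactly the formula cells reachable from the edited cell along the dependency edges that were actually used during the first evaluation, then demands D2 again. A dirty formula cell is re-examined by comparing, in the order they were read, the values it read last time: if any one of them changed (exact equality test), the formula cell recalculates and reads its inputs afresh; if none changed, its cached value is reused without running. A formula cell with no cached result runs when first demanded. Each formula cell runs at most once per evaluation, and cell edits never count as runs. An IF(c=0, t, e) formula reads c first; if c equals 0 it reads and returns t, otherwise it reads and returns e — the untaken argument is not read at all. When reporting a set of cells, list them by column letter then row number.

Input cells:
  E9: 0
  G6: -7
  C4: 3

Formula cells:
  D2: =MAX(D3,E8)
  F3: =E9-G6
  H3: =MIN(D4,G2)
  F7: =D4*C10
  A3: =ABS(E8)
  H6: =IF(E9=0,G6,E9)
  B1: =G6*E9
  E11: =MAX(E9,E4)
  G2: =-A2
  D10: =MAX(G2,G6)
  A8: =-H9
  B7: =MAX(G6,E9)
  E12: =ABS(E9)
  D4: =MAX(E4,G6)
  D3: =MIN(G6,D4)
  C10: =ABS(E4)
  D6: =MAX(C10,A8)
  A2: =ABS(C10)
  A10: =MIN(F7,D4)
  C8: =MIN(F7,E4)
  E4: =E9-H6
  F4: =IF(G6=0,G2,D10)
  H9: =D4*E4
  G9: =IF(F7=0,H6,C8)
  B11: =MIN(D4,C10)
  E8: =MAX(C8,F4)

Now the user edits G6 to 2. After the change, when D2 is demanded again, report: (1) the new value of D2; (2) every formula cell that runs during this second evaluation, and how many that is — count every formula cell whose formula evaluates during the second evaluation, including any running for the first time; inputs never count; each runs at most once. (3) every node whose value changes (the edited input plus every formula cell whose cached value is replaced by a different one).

Demanding D2 again yields 2.
13 formula cells run: A2, C8, C10, D2, D3, D4, D10, E4, E8, F4, F7, G2, H6.
The nodes whose values change: A2, C8, C10, D2, D3, D4, D10, E4, E8, F4, F7, G2, G6, H6.

First demand of the output computes:
  H6 = IF(E9=0: E9=0 -> then branch G6) = -7
  E4 = 0 - -7 = 7
  C10 = ABS(7) = 7
  A2 = ABS(7) = 7
  D4 = MAX(7, -7) = 7
  D3 = MIN(-7, 7) = -7
  F7 = 7 * 7 = 49
  C8 = MIN(49, 7) = 7
  G2 = -(7) = -7
  D10 = MAX(-7, -7) = -7
  F4 = IF(G6=0: G6=-7 -> else branch D10) = -7
  E8 = MAX(7, -7) = 7
  D2 = MAX(-7, 7) = 7

After the edit, cleaning proceeds:
  H6: a read changed (G6 -7->2) — executes, giving 2.
  E4: a read changed (H6 -7->2) — executes, giving -2.
  C10: a read changed (E4 7->-2) — executes, giving 2.
  A2: a read changed (C10 7->2) — executes, giving 2.
  D4: a read changed (E4 7->-2; G6 -7->2) — executes, giving 2.
  D3: a read changed (G6 -7->2; D4 7->2) — executes, giving 2.
  F7: a read changed (D4 7->2; C10 7->2) — executes, giving 4.
  C8: a read changed (F7 49->4; E4 7->-2) — executes, giving -2.
  G2: a read changed (A2 7->2) — executes, giving -2.
  D10: a read changed (G2 -7->-2; G6 -7->2) — executes, giving 2.
  F4: a read changed (G6 -7->2; D10 -7->2) — executes, giving 2.
  E8: a read changed (C8 7->-2; F4 -7->2) — executes, giving 2.
  D2: a read changed (D3 -7->2; E8 7->2) — executes, giving 2.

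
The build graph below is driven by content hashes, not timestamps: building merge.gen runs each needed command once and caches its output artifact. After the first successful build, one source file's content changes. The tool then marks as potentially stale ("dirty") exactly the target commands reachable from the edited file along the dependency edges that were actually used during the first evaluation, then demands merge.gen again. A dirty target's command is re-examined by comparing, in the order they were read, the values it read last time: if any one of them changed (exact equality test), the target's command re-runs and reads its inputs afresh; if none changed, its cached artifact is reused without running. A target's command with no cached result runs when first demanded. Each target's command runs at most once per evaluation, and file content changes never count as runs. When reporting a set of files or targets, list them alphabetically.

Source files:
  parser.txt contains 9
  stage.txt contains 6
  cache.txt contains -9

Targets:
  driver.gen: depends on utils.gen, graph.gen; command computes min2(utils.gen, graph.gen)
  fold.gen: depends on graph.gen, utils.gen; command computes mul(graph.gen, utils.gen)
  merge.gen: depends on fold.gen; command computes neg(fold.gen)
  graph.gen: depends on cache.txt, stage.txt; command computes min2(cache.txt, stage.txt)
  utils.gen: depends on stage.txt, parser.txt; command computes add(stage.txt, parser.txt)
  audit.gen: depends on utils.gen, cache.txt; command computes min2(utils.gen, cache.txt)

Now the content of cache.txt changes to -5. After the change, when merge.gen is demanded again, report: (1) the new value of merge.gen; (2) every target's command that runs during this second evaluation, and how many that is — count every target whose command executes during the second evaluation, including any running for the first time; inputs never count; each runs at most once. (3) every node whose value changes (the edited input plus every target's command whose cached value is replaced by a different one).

merge.gen now evaluates to 75.
Run set: fold.gen, graph.gen, merge.gen (3 run).
Changed values: cache.txt, fold.gen, graph.gen, merge.gen.

Initial pass — values computed on the first demand:
  graph.gen = min2(-9, 6) = -9
  utils.gen = add(6, 9) = 15
  fold.gen = mul(-9, 15) = -135
  merge.gen = neg(-135) = 135

Second demand — change propagation:
  graph.gen: re-runs because cache.txt -9->-5; new result -5.
  fold.gen: re-runs because graph.gen -9->-5; new result -75.
  merge.gen: re-runs because fold.gen -135->-75; new result 75.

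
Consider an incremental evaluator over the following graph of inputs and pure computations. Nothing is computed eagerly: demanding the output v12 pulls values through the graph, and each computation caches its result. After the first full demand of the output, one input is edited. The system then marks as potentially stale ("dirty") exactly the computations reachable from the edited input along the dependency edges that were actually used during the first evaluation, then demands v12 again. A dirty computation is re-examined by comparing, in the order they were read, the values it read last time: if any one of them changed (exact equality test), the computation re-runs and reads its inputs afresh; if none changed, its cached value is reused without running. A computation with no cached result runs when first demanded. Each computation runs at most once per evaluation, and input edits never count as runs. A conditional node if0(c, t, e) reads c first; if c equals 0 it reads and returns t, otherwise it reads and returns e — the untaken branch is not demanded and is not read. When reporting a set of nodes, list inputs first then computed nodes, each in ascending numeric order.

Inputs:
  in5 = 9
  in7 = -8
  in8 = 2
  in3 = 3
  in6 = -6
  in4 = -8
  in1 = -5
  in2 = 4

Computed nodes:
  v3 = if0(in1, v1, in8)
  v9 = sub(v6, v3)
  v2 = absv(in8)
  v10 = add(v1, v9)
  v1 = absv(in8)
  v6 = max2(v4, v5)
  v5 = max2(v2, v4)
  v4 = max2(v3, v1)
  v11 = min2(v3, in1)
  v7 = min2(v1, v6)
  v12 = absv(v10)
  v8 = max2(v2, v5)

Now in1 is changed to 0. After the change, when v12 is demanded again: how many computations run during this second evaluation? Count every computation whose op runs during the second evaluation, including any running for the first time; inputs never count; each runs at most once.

Run set: v3 (1 run).
The important point: v3 recomputes to an identical value, and the output ends up unchanged.

Initial pass — values computed on the first demand:
  v1 = absv(2) = 2
  v2 = absv(2) = 2
  v3 = if0(in1=-5 -> else branch in8) = 2
  v4 = max2(2, 2) = 2
  v5 = max2(2, 2) = 2
  v6 = max2(2, 2) = 2
  v9 = sub(2, 2) = 0
  v10 = add(2, 0) = 2
  v12 = absv(2) = 2

Second demand — change propagation:
  v3: re-runs because in1 -5->0; new result 2 (unchanged).
  v4: re-examined; everything it read last time is the same (v3 unchanged, v1 unchanged) — cache 2 kept, no run.
  v5: re-examined; everything it read last time is the same (v2 unchanged, v4 unchanged) — cache 2 kept, no run.
  v6: re-examined; everything it read last time is the same (v4 unchanged, v5 unchanged) — cache 2 kept, no run.
  v9: re-examined; everything it read last time is the same (v6 unchanged, v3 unchanged) — cache 0 kept, no run.
  v10: re-examined; everything it read last time is the same (v1 unchanged, v9 unchanged) — cache 2 kept, no run.
  v12: re-examined; everything it read last time is the same (v10 unchanged) — cache 2 kept, no run.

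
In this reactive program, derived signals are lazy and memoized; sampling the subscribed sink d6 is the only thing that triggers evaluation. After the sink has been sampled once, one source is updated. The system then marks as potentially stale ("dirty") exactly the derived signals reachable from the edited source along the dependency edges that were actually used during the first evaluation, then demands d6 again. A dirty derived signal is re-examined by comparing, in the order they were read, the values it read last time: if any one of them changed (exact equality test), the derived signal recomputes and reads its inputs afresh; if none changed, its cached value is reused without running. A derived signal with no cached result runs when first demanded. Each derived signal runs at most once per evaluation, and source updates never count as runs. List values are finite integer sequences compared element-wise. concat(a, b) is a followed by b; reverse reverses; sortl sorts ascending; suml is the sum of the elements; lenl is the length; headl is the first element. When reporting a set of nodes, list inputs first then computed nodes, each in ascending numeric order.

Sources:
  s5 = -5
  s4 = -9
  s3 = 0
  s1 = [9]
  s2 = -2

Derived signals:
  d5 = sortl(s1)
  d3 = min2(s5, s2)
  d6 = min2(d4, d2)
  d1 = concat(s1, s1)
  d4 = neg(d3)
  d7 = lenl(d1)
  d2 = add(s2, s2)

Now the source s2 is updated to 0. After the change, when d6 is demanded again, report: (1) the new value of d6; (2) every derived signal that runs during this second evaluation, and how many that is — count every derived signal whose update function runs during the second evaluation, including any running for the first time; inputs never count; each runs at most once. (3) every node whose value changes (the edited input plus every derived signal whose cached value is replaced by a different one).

First demand of the output computes:
  d2 = add(-2, -2) = -4
  d3 = min2(-5, -2) = -5
  d4 = neg(-5) = 5
  d6 = min2(5, -4) = -4

After the edit, cleaning proceeds:
  d2: a read changed (s2 -2->0; s2 -2->0) — executes, giving 0.
  d3: a read changed (s2 -2->0) — executes, giving -5 — identical to its old value.
  d4: dirty, but its reads are unchanged (d3 unchanged); cached 5 stands.
  d6: a read changed (d2 -4->0) — executes, giving 0.

Note where the cutoff bites: d4 is checked, finds nothing changed, and keeps its cache.

Demanding d6 again yields 0.
3 derived signals run: d2, d3, d6.
The nodes whose values change: s2, d2, d6.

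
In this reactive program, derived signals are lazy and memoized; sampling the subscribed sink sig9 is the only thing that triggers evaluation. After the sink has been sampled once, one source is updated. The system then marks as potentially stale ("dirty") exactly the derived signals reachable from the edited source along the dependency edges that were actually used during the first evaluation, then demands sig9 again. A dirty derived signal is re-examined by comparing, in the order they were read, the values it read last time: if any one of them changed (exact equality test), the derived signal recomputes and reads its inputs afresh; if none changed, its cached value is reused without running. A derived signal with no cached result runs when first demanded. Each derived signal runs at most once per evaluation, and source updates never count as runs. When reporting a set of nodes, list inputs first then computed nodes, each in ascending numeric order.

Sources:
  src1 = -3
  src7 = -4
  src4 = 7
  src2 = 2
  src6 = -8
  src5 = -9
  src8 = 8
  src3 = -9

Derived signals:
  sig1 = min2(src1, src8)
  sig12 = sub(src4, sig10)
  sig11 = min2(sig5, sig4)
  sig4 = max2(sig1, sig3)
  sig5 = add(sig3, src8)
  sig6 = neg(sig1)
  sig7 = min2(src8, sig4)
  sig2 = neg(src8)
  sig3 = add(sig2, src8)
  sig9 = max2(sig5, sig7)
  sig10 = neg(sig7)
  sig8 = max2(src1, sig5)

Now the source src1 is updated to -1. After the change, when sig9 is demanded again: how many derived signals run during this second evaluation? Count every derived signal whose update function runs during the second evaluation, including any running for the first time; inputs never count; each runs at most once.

First demand of the output computes:
  sig1 = min2(-3, 8) = -3
  sig2 = neg(8) = -8
  sig3 = add(-8, 8) = 0
  sig4 = max2(-3, 0) = 0
  sig5 = add(0, 8) = 8
  sig7 = min2(8, 0) = 0
  sig9 = max2(8, 0) = 8

After the edit, cleaning proceeds:
  sig1: a read changed (src1 -3->-1) — executes, giving -1.
  sig4: a read changed (sig1 -3->-1) — executes, giving 0 — identical to its old value.
  sig7: dirty, but its reads are unchanged (src8 unchanged, sig4 unchanged); cached 0 stands.
  sig9: dirty, but its reads are unchanged (sig5 unchanged, sig7 unchanged); cached 8 stands.

Note the absorption at sig4: it re-runs yet its value is the same, leaving the output's value untouched.

2 derived signals run: sig1, sig4.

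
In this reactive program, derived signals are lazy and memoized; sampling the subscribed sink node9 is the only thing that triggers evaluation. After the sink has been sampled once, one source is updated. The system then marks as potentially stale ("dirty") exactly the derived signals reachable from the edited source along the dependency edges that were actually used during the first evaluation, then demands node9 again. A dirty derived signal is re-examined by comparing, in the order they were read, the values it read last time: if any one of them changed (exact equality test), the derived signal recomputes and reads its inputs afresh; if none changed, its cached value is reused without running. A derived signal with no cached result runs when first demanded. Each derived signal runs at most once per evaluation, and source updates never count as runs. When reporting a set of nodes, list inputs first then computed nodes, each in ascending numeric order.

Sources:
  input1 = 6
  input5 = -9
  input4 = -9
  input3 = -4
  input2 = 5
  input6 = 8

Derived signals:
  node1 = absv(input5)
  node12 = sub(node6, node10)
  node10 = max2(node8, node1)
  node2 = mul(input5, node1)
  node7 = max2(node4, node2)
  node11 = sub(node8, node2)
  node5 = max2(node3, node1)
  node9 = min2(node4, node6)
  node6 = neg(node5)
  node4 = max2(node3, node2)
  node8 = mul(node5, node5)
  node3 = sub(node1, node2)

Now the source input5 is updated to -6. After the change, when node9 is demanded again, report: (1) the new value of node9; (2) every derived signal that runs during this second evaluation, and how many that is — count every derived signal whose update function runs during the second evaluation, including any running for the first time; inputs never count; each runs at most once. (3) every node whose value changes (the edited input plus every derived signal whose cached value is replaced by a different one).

First demand of the output computes:
  node1 = absv(-9) = 9
  node2 = mul(-9, 9) = -81
  node3 = sub(9, -81) = 90
  node4 = max2(90, -81) = 90
  node5 = max2(90, 9) = 90
  node6 = neg(90) = -90
  node9 = min2(90, -90) = -90

After the edit, cleaning proceeds:
  node1: a read changed (input5 -9->-6) — executes, giving 6.
  node2: a read changed (input5 -9->-6; node1 9->6) — executes, giving -36.
  node3: a read changed (node1 9->6; node2 -81->-36) — executes, giving 42.
  node4: a read changed (node3 90->42; node2 -81->-36) — executes, giving 42.
  node5: a read changed (node3 90->42; node1 9->6) — executes, giving 42.
  node6: a read changed (node5 90->42) — executes, giving -42.
  node9: a read changed (node4 90->42; node6 -90->-42) — executes, giving -42.

Demanding node9 again yields -42.
7 derived signals run: node1, node2, node3, node4, node5, node6, node9.
The nodes whose values change: input5, node1, node2, node3, node4, node5, node6, node9.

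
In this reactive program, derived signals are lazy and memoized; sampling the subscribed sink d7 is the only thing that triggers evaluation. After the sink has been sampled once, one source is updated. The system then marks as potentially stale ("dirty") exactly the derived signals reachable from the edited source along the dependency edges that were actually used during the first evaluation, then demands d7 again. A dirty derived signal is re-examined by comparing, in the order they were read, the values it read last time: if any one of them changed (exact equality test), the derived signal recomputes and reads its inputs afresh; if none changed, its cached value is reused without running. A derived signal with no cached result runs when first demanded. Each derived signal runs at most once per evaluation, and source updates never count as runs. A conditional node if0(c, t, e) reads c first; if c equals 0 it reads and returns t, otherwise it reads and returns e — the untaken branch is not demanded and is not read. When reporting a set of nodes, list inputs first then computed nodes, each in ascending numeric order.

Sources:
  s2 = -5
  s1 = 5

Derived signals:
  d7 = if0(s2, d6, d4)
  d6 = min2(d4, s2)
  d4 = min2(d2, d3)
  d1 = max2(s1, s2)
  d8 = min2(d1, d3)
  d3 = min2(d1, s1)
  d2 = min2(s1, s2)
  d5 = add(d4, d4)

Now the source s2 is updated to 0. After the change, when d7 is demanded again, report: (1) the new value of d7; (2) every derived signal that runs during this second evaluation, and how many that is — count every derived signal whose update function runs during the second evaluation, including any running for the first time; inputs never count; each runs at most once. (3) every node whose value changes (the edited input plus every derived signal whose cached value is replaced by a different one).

Demanding d7 again yields 0.
5 derived signals run: d1, d2, d4, d6, d7.
The nodes whose values change: s2, d2, d4, d7.
Note the branch switch — d6 had no cache and runs now for the first time.

First demand of the output computes:
  d1 = max2(5, -5) = 5
  d2 = min2(5, -5) = -5
  d3 = min2(5, 5) = 5
  d4 = min2(-5, 5) = -5
  d7 = if0(s2=-5 -> else branch d4) = -5

After the edit, cleaning proceeds:
  d1: a read changed (s2 -5->0) — executes, giving 5 — identical to its old value.
  d2: a read changed (s2 -5->0) — executes, giving 0.
  d3: dirty, but its reads are unchanged (d1 unchanged, s1 unchanged); cached 5 stands.
  d4: a read changed (d2 -5->0) — executes, giving 0.
  d6: had never run; runs now, result 0.
  d7: a read changed (s2 -5->0; d4 -5->0) — executes, giving 0.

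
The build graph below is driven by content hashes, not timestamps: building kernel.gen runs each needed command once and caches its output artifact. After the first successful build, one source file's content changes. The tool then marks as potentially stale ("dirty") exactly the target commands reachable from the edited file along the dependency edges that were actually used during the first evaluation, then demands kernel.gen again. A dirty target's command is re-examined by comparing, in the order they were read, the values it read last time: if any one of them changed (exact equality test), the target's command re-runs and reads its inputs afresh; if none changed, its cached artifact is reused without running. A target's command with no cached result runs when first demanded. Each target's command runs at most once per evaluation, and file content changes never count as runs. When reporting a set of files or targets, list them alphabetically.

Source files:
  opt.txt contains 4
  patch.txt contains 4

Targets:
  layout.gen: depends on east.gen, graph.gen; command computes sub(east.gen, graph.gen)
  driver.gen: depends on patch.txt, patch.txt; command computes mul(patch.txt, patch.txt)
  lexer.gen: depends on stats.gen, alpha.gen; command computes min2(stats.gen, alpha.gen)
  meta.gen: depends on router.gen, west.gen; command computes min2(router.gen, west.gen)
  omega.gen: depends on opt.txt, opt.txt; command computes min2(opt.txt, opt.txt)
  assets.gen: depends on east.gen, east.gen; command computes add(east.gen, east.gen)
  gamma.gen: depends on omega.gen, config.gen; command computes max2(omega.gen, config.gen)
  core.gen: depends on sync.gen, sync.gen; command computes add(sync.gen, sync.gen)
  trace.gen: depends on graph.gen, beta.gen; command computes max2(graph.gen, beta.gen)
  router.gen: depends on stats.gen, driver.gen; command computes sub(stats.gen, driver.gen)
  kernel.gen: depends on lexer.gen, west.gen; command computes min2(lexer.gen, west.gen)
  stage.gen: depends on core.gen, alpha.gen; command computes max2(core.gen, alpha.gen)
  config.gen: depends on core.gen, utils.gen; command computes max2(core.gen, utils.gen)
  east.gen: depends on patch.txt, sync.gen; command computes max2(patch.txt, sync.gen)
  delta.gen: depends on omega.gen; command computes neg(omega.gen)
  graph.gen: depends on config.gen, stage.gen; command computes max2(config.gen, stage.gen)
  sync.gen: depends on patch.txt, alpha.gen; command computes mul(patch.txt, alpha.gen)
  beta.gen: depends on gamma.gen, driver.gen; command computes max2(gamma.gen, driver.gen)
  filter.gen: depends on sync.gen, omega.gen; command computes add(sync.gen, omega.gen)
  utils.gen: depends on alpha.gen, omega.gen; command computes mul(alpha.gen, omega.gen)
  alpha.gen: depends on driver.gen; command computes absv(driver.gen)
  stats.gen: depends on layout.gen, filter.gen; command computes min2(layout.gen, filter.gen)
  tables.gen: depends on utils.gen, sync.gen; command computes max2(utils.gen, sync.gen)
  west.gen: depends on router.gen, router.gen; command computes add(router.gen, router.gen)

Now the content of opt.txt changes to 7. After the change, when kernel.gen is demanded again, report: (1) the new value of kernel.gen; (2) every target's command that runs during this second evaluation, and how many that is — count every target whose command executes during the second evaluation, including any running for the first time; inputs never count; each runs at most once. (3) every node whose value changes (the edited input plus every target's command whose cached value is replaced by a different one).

Initial pass — values computed on the first demand:
  driver.gen = mul(4, 4) = 16
  alpha.gen = absv(16) = 16
  omega.gen = min2(4, 4) = 4
  sync.gen = mul(4, 16) = 64
  core.gen = add(64, 64) = 128
  east.gen = max2(4, 64) = 64
  filter.gen = add(64, 4) = 68
  stage.gen = max2(128, 16) = 128
  utils.gen = mul(16, 4) = 64
  config.gen = max2(128, 64) = 128
  graph.gen = max2(128, 128) = 128
  layout.gen = sub(64, 128) = -64
  stats.gen = min2(-64, 68) = -64
  lexer.gen = min2(-64, 16) = -64
  router.gen = sub(-64, 16) = -80
  west.gen = add(-80, -80) = -160
  kernel.gen = min2(-64, -160) = -160

Second demand — change propagation:
  omega.gen: re-runs because opt.txt 4->7; opt.txt 4->7; new result 7.
  filter.gen: re-runs because omega.gen 4->7; new result 71.
  utils.gen: re-runs because omega.gen 4->7; new result 112.
  config.gen: re-runs because utils.gen 64->112; new result 128 (unchanged).
  graph.gen: re-examined; everything it read last time is the same (config.gen unchanged, stage.gen unchanged) — cache 128 kept, no run.
  layout.gen: re-examined; everything it read last time is the same (east.gen unchanged, graph.gen unchanged) — cache -64 kept, no run.
  stats.gen: re-runs because filter.gen 68->71; new result -64 (unchanged).
  lexer.gen: re-examined; everything it read last time is the same (stats.gen unchanged, alpha.gen unchanged) — cache -64 kept, no run.
  router.gen: re-examined; everything it read last time is the same (stats.gen unchanged, driver.gen unchanged) — cache -80 kept, no run.
  west.gen: re-examined; everything it read last time is the same (router.gen unchanged, router.gen unchanged) — cache -160 kept, no run.
  kernel.gen: re-examined; everything it read last time is the same (lexer.gen unchanged, west.gen unchanged) — cache -160 kept, no run.

The important point: at graph.gen every value read last time is unchanged, so the dirty flag clears without a run.

kernel.gen now evaluates to -160.
Run set: config.gen, filter.gen, omega.gen, stats.gen, utils.gen (5 run).
Changed values: filter.gen, omega.gen, opt.txt, utils.gen.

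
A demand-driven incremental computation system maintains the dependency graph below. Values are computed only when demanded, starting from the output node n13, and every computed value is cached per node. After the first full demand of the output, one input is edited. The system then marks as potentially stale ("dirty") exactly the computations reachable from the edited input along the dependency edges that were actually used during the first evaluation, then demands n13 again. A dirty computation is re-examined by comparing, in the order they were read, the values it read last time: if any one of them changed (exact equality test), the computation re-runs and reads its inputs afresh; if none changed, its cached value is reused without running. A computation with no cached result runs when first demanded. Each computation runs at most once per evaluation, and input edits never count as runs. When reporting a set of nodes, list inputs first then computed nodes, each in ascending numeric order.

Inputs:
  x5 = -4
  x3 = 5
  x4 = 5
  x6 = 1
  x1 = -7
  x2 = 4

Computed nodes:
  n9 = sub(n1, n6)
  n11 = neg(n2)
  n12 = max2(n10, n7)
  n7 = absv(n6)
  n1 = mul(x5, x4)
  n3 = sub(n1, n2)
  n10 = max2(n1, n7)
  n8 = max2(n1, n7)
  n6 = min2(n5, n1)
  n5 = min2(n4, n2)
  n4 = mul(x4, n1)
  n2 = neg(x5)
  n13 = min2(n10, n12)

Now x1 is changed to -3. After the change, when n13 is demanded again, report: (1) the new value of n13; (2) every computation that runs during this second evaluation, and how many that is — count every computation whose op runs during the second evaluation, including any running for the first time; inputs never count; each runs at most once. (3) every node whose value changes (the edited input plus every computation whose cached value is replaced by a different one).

First evaluation (everything demanded from the output):
  n1 = mul(-4, 5) = -20
  n2 = neg(-4) = 4
  n4 = mul(5, -20) = -100
  n5 = min2(-100, 4) = -100
  n6 = min2(-100, -20) = -100
  n7 = absv(-100) = 100
  n10 = max2(-20, 100) = 100
  n12 = max2(100, 100) = 100
  n13 = min2(100, 100) = 100

Propagation after the edit:
  x1 feeds no computation that the output demands — nothing is marked dirty and nothing runs.

Key observation: x1 is never demanded by the output, so the edit triggers no recomputation at all.

New value of n13: 100.
Computations that run: none — 0 in total.
Values that change: x1.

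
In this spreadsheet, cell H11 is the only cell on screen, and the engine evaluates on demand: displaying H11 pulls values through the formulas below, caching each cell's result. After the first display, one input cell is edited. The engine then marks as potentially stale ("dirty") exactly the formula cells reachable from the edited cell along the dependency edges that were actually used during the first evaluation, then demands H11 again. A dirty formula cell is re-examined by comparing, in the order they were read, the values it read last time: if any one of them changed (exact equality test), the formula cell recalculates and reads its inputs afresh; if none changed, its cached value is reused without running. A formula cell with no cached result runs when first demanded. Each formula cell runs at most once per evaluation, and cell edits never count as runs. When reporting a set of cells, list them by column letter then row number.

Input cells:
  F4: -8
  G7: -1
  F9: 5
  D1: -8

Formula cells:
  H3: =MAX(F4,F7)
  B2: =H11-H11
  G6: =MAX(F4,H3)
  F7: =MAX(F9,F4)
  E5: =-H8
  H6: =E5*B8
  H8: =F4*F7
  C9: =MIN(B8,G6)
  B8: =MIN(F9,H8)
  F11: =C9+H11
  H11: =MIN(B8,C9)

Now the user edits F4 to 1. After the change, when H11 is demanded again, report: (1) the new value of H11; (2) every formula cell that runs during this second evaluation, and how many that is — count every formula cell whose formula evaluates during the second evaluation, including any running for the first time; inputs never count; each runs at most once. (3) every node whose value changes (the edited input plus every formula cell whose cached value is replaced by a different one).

Initial pass — values computed on the first demand:
  F7 = MAX(5, -8) = 5
  H3 = MAX(-8, 5) = 5
  G6 = MAX(-8, 5) = 5
  H8 = -8 * 5 = -40
  B8 = MIN(5, -40) = -40
  C9 = MIN(-40, 5) = -40
  H11 = MIN(-40, -40) = -40

Second demand — change propagation:
  F7: re-runs because F4 -8->1; new result 5 (unchanged).
  H3: re-runs because F4 -8->1; new result 5 (unchanged).
  G6: re-runs because F4 -8->1; new result 5 (unchanged).
  H8: re-runs because F4 -8->1; new result 5.
  B8: re-runs because H8 -40->5; new result 5.
  C9: re-runs because B8 -40->5; new result 5.
  H11: re-runs because B8 -40->5; C9 -40->5; new result 5.

H11 now evaluates to 5.
Run set: B8, C9, F7, G6, H3, H8, H11 (7 run).
Changed values: B8, C9, F4, H8, H11.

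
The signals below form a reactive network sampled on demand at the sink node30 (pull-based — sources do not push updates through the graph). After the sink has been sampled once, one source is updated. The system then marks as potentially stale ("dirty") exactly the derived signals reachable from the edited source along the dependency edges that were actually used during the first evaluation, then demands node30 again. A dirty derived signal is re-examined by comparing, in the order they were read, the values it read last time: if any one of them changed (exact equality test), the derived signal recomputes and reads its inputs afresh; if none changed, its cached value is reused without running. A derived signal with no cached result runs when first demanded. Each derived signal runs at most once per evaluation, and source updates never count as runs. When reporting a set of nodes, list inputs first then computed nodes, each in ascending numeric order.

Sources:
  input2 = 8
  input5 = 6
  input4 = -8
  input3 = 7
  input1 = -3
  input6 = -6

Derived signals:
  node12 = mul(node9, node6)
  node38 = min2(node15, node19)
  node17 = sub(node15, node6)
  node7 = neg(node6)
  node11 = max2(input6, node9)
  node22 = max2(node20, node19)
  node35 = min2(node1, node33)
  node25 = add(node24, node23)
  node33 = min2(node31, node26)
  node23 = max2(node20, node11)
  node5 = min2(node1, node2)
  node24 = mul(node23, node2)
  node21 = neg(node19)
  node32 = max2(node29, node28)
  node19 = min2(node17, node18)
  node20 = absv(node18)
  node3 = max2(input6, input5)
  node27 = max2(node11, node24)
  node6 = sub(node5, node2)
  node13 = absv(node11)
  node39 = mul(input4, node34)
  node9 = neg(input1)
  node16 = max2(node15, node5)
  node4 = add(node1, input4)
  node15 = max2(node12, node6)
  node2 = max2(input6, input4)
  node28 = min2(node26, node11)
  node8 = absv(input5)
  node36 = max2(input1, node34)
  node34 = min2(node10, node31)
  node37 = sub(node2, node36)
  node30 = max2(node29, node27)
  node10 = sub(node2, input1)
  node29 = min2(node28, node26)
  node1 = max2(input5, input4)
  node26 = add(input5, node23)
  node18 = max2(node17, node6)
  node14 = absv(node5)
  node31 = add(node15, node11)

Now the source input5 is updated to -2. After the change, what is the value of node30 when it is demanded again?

node30 now evaluates to 3.
The important point: at node6 every value read last time is unchanged, so the dirty flag clears without a run.

Initial pass — values computed on the first demand:
  node1 = max2(6, -8) = 6
  node2 = max2(-6, -8) = -6
  node5 = min2(6, -6) = -6
  node6 = sub(-6, -6) = 0
  node9 = neg(-3) = 3
  node11 = max2(-6, 3) = 3
  node12 = mul(3, 0) = 0
  node15 = max2(0, 0) = 0
  node17 = sub(0, 0) = 0
  node18 = max2(0, 0) = 0
  node20 = absv(0) = 0
  node23 = max2(0, 3) = 3
  node24 = mul(3, -6) = -18
  node26 = add(6, 3) = 9
  node27 = max2(3, -18) = 3
  node28 = min2(9, 3) = 3
  node29 = min2(3, 9) = 3
  node30 = max2(3, 3) = 3

Second demand — change propagation:
  node1: re-runs because input5 6->-2; new result -2.
  node5: re-runs because node1 6->-2; new result -6 (unchanged).
  node6: re-examined; everything it read last time is the same (node5 unchanged, node2 unchanged) — cache 0 kept, no run.
  node12: re-examined; everything it read last time is the same (node9 unchanged, node6 unchanged) — cache 0 kept, no run.
  node15: re-examined; everything it read last time is the same (node12 unchanged, node6 unchanged) — cache 0 kept, no run.
  node17: re-examined; everything it read last time is the same (node15 unchanged, node6 unchanged) — cache 0 kept, no run.
  node18: re-examined; everything it read last time is the same (node17 unchanged, node6 unchanged) — cache 0 kept, no run.
  node20: re-examined; everything it read last time is the same (node18 unchanged) — cache 0 kept, no run.
  node23: re-examined; everything it read last time is the same (node20 unchanged, node11 unchanged) — cache 3 kept, no run.
  node24: re-examined; everything it read last time is the same (node23 unchanged, node2 unchanged) — cache -18 kept, no run.
  node26: re-runs because input5 6->-2; new result 1.
  node27: re-examined; everything it read last time is the same (node11 unchanged, node24 unchanged) — cache 3 kept, no run.
  node28: re-runs because node26 9->1; new result 1.
  node29: re-runs because node28 3->1; node26 9->1; new result 1.
  node30: re-runs because node29 3->1; new result 3 (unchanged).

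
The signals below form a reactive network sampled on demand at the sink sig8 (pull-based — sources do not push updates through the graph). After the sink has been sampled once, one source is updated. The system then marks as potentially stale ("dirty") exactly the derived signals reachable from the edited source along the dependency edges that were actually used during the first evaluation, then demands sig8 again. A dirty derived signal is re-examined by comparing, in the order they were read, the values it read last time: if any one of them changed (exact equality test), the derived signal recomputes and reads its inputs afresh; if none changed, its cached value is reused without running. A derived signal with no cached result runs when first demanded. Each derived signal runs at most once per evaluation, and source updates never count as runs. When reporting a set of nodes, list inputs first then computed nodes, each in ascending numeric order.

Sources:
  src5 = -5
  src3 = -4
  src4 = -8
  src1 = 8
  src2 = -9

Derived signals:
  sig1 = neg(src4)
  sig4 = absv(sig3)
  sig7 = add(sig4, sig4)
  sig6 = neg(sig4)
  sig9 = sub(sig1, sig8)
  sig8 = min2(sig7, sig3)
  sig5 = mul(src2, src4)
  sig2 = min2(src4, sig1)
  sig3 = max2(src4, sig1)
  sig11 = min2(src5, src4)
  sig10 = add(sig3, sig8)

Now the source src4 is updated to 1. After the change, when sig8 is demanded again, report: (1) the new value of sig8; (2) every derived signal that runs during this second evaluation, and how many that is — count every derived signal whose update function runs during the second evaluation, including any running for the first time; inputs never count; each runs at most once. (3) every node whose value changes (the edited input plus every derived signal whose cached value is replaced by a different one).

Initial pass — values computed on the first demand:
  sig1 = neg(-8) = 8
  sig3 = max2(-8, 8) = 8
  sig4 = absv(8) = 8
  sig7 = add(8, 8) = 16
  sig8 = min2(16, 8) = 8

Second demand — change propagation:
  sig1: re-runs because src4 -8->1; new result -1.
  sig3: re-runs because src4 -8->1; sig1 8->-1; new result 1.
  sig4: re-runs because sig3 8->1; new result 1.
  sig7: re-runs because sig4 8->1; sig4 8->1; new result 2.
  sig8: re-runs because sig7 16->2; sig3 8->1; new result 1.

sig8 now evaluates to 1.
Run set: sig1, sig3, sig4, sig7, sig8 (5 run).
Changed values: src4, sig1, sig3, sig4, sig7, sig8.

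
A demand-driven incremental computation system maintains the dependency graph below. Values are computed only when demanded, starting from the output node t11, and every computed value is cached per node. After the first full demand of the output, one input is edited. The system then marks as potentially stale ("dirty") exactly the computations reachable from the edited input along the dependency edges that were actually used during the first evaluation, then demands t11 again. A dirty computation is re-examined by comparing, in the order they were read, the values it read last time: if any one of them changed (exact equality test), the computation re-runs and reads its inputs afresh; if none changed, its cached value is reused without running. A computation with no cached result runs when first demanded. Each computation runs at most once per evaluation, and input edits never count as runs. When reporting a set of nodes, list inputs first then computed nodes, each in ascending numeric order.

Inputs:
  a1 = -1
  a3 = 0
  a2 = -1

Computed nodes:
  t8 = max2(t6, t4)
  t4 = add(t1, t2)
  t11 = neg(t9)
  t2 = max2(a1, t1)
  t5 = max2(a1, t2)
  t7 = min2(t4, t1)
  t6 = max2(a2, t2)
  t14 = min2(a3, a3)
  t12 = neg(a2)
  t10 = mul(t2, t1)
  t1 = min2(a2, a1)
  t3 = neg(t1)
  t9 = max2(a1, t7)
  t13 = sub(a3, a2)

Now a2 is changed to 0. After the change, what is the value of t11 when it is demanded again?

First evaluation (everything demanded from the output):
  t1 = min2(-1, -1) = -1
  t2 = max2(-1, -1) = -1
  t4 = add(-1, -1) = -2
  t7 = min2(-2, -1) = -2
  t9 = max2(-1, -2) = -1
  t11 = neg(-1) = 1

Propagation after the edit:
  t1: runs — a2 -1->0; result -1 (same value as before).
  t2: checked — values it read are unchanged (a1 unchanged, t1 unchanged); reused cached -1 without running.
  t4: checked — values it read are unchanged (t1 unchanged, t2 unchanged); reused cached -2 without running.
  t7: checked — values it read are unchanged (t4 unchanged, t1 unchanged); reused cached -2 without running.
  t9: checked — values it read are unchanged (a1 unchanged, t7 unchanged); reused cached -1 without running.
  t11: checked — values it read are unchanged (t9 unchanged); reused cached 1 without running.

Key observation: the change is absorbed at t1 — it re-runs but produces the same value, and the output's value is unchanged.

New value of t11: 1.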